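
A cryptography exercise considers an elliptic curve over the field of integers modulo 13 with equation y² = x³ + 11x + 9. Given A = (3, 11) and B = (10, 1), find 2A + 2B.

First 2A:
Repeated addition: build up to 2A.
2A: tangent at (3, 11): λ = (3·3² + 11)/(2·11) ≡ 12/9. 9⁻¹ ≡ 3 (mod 13), so λ ≡ 12·3 ≡ 10.
  x = λ² - 3 - 3 = 100 - 6 ≡ 3; y = λ·(3 - 3) - 11 ≡ 2. → (3, 2)
2A = (3, 2).
Next 2B:
Repeated addition: build up to 2B.
2B: tangent at (10, 1): λ = (3·10² + 11)/(2·1) ≡ 12/2. 2⁻¹ ≡ 7 (mod 13) since 2·7 = 14 ≡ 1, so λ ≡ 12·7 ≡ 6.
  x = λ² - 10 - 10 = 36 - 20 ≡ 3; y = λ·(10 - 3) - 1 ≡ 2. → (3, 2)
2B = (3, 2).
Finally 2A + 2B:
tangent at (3, 2): λ = (3·3² + 11)/(2·2) ≡ 12/4. 4⁻¹ ≡ 10 (mod 13), so λ ≡ 12·10 ≡ 3.
  x = λ² - 3 - 3 = 9 - 6 ≡ 3; y = λ·(3 - 3) - 2 ≡ 11. → (3, 11)

(3, 11)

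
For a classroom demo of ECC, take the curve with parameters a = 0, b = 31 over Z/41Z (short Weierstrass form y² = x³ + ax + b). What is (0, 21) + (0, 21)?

tangent at (0, 21): λ = (3·0² + 0)/(2·21) ≡ 0/1. 1⁻¹ ≡ 1 (mod 41), so λ ≡ 0·1 ≡ 0.
  x = λ² - 0 - 0 = 0 - 0 ≡ 0; y = λ·(0 - 0) - 21 ≡ 20. → (0, 20)

(0, 20)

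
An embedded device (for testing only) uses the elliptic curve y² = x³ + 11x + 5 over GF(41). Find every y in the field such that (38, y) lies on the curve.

x³ + 11x + 5 = 55295 ≡ 27 (mod 41).
27 is a non-residue mod 41; no y exists.

none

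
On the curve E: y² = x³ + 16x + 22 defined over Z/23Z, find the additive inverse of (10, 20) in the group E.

(10, 3)

-(10, 20) = (10, -20 mod 23) = (10, 3).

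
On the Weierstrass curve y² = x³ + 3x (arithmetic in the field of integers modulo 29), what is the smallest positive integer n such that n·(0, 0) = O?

2

2P: (0, 0) + (0, 0): same x and y₁ ≡ -y₂, so the sum is O.
2P = O, so the order is 2.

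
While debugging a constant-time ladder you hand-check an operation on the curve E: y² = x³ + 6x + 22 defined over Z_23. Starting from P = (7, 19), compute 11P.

Repeated addition: build up to 11P.
2P: tangent at (7, 19): λ = (3·7² + 6)/(2·19) ≡ 15/15. 15⁻¹ ≡ 20 (mod 23) since 15·20 = 300 ≡ 1, so λ ≡ 15·20 ≡ 1.
  x = λ² - 7 - 7 = 1 - 14 ≡ 10; y = λ·(7 - 10) - 19 ≡ 1. → (10, 1)
3P: (10, 1) + (7, 19). λ = (19 - 1)/(7 - 10) ≡ 18/20 mod 23. 20⁻¹ ≡ 15 (mod 23) since 20·15 = 300 ≡ 1, so λ ≡ 17.
  x = λ² - 10 - 7 = 289 - 17 ≡ 19; y = λ·(10 - 19) - 1 ≡ 7. → (19, 7)
4P: (19, 7) + (7, 19). λ = (19 - 7)/(7 - 19) ≡ 12/11 mod 23. 11⁻¹ ≡ 21 (mod 23), so λ ≡ 22.
  x = λ² - 19 - 7 = 484 - 26 ≡ 21; y = λ·(19 - 21) - 7 ≡ 18. → (21, 18)
5P: (21, 18) + (7, 19). λ = (19 - 18)/(7 - 21) ≡ 1/9 mod 23. 9⁻¹ ≡ 18 (mod 23) since 9·18 = 162 ≡ 1, so λ ≡ 18.
  x = λ² - 21 - 7 = 324 - 28 ≡ 20; y = λ·(21 - 20) - 18 ≡ 0. → (20, 0)
6P: (20, 0) + (7, 19). λ = (19 - 0)/(7 - 20) ≡ 19/10 mod 23. 10⁻¹ ≡ 7 (mod 23) since 10·7 = 70 ≡ 1, so λ ≡ 18.
  x = λ² - 20 - 7 = 324 - 27 ≡ 21; y = λ·(20 - 21) - 0 ≡ 5. → (21, 5)
7P: (21, 5) + (7, 19). λ = (19 - 5)/(7 - 21) ≡ 14/9 mod 23. 9⁻¹ ≡ 18 (mod 23), so λ ≡ 22.
  x = λ² - 21 - 7 = 484 - 28 ≡ 19; y = λ·(21 - 19) - 5 ≡ 16. → (19, 16)
8P: (19, 16) + (7, 19). λ = (19 - 16)/(7 - 19) ≡ 3/11 mod 23. 11⁻¹ ≡ 21 (mod 23), so λ ≡ 17.
  x = λ² - 19 - 7 = 289 - 26 ≡ 10; y = λ·(19 - 10) - 16 ≡ 22. → (10, 22)
9P: (10, 22) + (7, 19). λ = (19 - 22)/(7 - 10) ≡ 20/20 mod 23. 20⁻¹ ≡ 15 (mod 23), so λ ≡ 1.
  x = λ² - 10 - 7 = 1 - 17 ≡ 7; y = λ·(10 - 7) - 22 ≡ 4. → (7, 4)
10P: (7, 4) + (7, 19): same x and y₁ ≡ -y₂, so the sum is the point at infinity.
11P: the point at infinity + (7, 19) = (7, 19) (identity).

(7, 19)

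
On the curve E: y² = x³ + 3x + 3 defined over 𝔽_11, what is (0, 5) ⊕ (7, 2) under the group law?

(8, 0)

(0, 5) + (7, 2). λ = (2 - 5)/(7 - 0) ≡ 8/7 mod 11. 7⁻¹ ≡ 8 (mod 11), so λ ≡ 9.
  x = λ² - 0 - 7 = 81 - 7 ≡ 8; y = λ·(0 - 8) - 5 ≡ 0. → (8, 0)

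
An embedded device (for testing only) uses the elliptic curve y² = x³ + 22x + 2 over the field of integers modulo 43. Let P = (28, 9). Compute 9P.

Double-and-add on 9 = (1001)₂. Start with P = (28, 9) for the leading 1-bit.
double: tangent at (28, 9): λ = (3·28² + 22)/(2·9) ≡ 9/18. 18⁻¹ ≡ 12 (mod 43), so λ ≡ 9·12 ≡ 22.
  x = λ² - 28 - 28 = 484 - 56 ≡ 41; y = λ·(28 - 41) - 9 ≡ 6. → (41, 6)
double: tangent at (41, 6): λ = (3·41² + 22)/(2·6) ≡ 34/12. 12⁻¹ ≡ 18 (mod 43), so λ ≡ 34·18 ≡ 10.
  x = λ² - 41 - 41 = 100 - 82 ≡ 18; y = λ·(41 - 18) - 6 ≡ 9. → (18, 9)
double: tangent at (18, 9): λ = (3·18² + 22)/(2·9) ≡ 5/18. 18⁻¹ ≡ 12 (mod 43), so λ ≡ 5·12 ≡ 17.
  x = λ² - 18 - 18 = 289 - 36 ≡ 38; y = λ·(18 - 38) - 9 ≡ 38. → (38, 38)
add P: (38, 38) + (28, 9). λ = (9 - 38)/(28 - 38) ≡ 14/33 mod 43. 33⁻¹ ≡ 30 (mod 43), so λ ≡ 33.
  x = λ² - 38 - 28 = 1089 - 66 ≡ 34; y = λ·(38 - 34) - 38 ≡ 8. → (34, 8)

(34, 8)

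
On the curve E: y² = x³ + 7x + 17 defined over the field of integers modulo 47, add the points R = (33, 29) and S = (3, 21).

(0, 8)

(33, 29) + (3, 21). λ = (21 - 29)/(3 - 33) ≡ 39/17 mod 47. 17⁻¹ ≡ 36 (mod 47), so λ ≡ 41.
  x = λ² - 33 - 3 = 1681 - 36 ≡ 0; y = λ·(33 - 0) - 29 ≡ 8. → (0, 8)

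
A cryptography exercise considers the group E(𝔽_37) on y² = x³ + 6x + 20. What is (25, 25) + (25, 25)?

tangent at (25, 25): λ = (3·25² + 6)/(2·25) ≡ 31/13. 13⁻¹ ≡ 20 (mod 37), so λ ≡ 31·20 ≡ 28.
  x = λ² - 25 - 25 = 784 - 50 ≡ 31; y = λ·(25 - 31) - 25 ≡ 29. → (31, 29)

(31, 29)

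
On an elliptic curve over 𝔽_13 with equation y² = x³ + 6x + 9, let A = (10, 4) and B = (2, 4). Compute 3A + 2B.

(7, 11)

First 3A:
Repeated addition: build up to 3A.
2A: tangent at (10, 4): λ = (3·10² + 6)/(2·4) ≡ 7/8. 8⁻¹ ≡ 5 (mod 13), so λ ≡ 7·5 ≡ 9.
  x = λ² - 10 - 10 = 81 - 20 ≡ 9; y = λ·(10 - 9) - 4 ≡ 5. → (9, 5)
3A: (9, 5) + (10, 4). λ = (4 - 5)/(10 - 9) ≡ 12/1 mod 13. 1⁻¹ ≡ 1 (mod 13) since 1·1 = 1 ≡ 1, so λ ≡ 12.
  x = λ² - 9 - 10 = 144 - 19 ≡ 8; y = λ·(9 - 8) - 5 ≡ 7. → (8, 7)
3A = (8, 7).
Next 2B:
Repeated addition: build up to 2B.
2B: tangent at (2, 4): λ = (3·2² + 6)/(2·4) ≡ 5/8. 8⁻¹ ≡ 5 (mod 13) since 8·5 = 40 ≡ 1, so λ ≡ 5·5 ≡ 12.
  x = λ² - 2 - 2 = 144 - 4 ≡ 10; y = λ·(2 - 10) - 4 ≡ 4. → (10, 4)
2B = (10, 4).
Finally 3A + 2B:
(8, 7) + (10, 4). λ = (4 - 7)/(10 - 8) ≡ 10/2 mod 13. 2⁻¹ ≡ 7 (mod 13), so λ ≡ 5.
  x = λ² - 8 - 10 = 25 - 18 ≡ 7; y = λ·(8 - 7) - 7 ≡ 11. → (7, 11)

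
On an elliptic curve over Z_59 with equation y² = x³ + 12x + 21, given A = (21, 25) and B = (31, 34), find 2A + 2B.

(15, 6)

First 2A:
Repeated addition: build up to 2A.
2A: tangent at (21, 25): λ = (3·21² + 12)/(2·25) ≡ 37/50. 50⁻¹ ≡ 13 (mod 59), so λ ≡ 37·13 ≡ 9.
  x = λ² - 21 - 21 = 81 - 42 ≡ 39; y = λ·(21 - 39) - 25 ≡ 49. → (39, 49)
2A = (39, 49).
Next 2B:
Repeated addition: build up to 2B.
2B: tangent at (31, 34): λ = (3·31² + 12)/(2·34) ≡ 4/9. 9⁻¹ ≡ 46 (mod 59) since 9·46 = 414 ≡ 1, so λ ≡ 4·46 ≡ 7.
  x = λ² - 31 - 31 = 49 - 62 ≡ 46; y = λ·(31 - 46) - 34 ≡ 38. → (46, 38)
2B = (46, 38).
Finally 2A + 2B:
(39, 49) + (46, 38). λ = (38 - 49)/(46 - 39) ≡ 48/7 mod 59. 7⁻¹ ≡ 17 (mod 59), so λ ≡ 49.
  x = λ² - 39 - 46 = 2401 - 85 ≡ 15; y = λ·(39 - 15) - 49 ≡ 6. → (15, 6)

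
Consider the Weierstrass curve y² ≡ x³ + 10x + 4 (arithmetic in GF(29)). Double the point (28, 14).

tangent at (28, 14): λ = (3·28² + 10)/(2·14) ≡ 13/28. 28⁻¹ ≡ 28 (mod 29), so λ ≡ 13·28 ≡ 16.
  x = λ² - 28 - 28 = 256 - 56 ≡ 26; y = λ·(28 - 26) - 14 ≡ 18. → (26, 18)

(26, 18)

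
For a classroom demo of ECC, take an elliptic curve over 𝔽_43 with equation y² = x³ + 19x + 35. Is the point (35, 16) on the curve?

no

y² = 16² ≡ 41; x³ + 19x + 35 = 43575 ≡ 16 (mod 43). 41 ≠ 16.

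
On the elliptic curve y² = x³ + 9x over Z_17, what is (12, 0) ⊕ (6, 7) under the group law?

(12, 0) + (6, 7). λ = (7 - 0)/(6 - 12) ≡ 7/11 mod 17. 11⁻¹ ≡ 14 (mod 17) since 11·14 = 154 ≡ 1, so λ ≡ 13.
  x = λ² - 12 - 6 = 169 - 18 ≡ 15; y = λ·(12 - 15) - 0 ≡ 12. → (15, 12)

(15, 12)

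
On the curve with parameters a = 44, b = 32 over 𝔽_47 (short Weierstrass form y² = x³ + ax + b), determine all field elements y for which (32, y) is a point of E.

x³ + 44x + 32 = 34208 ≡ 39 (mod 47).
39 is a non-residue mod 47; no y exists.

none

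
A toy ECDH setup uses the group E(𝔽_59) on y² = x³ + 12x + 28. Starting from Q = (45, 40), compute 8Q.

Double-and-add on 8 = (1000)₂. Start with Q = (45, 40) for the leading 1-bit.
double: tangent at (45, 40): λ = (3·45² + 12)/(2·40) ≡ 10/21. 21⁻¹ ≡ 45 (mod 59) since 21·45 = 945 ≡ 1, so λ ≡ 10·45 ≡ 37.
  x = λ² - 45 - 45 = 1369 - 90 ≡ 40; y = λ·(45 - 40) - 40 ≡ 27. → (40, 27)
double: tangent at (40, 27): λ = (3·40² + 12)/(2·27) ≡ 33/54. 54⁻¹ ≡ 47 (mod 59) since 54·47 = 2538 ≡ 1, so λ ≡ 33·47 ≡ 17.
  x = λ² - 40 - 40 = 289 - 80 ≡ 32; y = λ·(40 - 32) - 27 ≡ 50. → (32, 50)
double: tangent at (32, 50): λ = (3·32² + 12)/(2·50) ≡ 16/41. 41⁻¹ ≡ 36 (mod 59), so λ ≡ 16·36 ≡ 45.
  x = λ² - 32 - 32 = 2025 - 64 ≡ 14; y = λ·(32 - 14) - 50 ≡ 52. → (14, 52)

(14, 52)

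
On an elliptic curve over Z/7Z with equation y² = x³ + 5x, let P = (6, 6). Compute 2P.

tangent at (6, 6): λ = (3·6² + 5)/(2·6) ≡ 1/5. 5⁻¹ ≡ 3 (mod 7) since 5·3 = 15 ≡ 1, so λ ≡ 1·3 ≡ 3.
  x = λ² - 6 - 6 = 9 - 12 ≡ 4; y = λ·(6 - 4) - 6 ≡ 0. → (4, 0)

(4, 0)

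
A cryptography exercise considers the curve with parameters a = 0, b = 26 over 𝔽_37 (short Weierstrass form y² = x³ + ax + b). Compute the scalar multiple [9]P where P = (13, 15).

Repeated addition: build up to 9P.
2P: tangent at (13, 15): λ = (3·13² + 0)/(2·15) ≡ 26/30. 30⁻¹ ≡ 21 (mod 37), so λ ≡ 26·21 ≡ 28.
  x = λ² - 13 - 13 = 784 - 26 ≡ 18; y = λ·(13 - 18) - 15 ≡ 30. → (18, 30)
3P: (18, 30) + (13, 15). λ = (15 - 30)/(13 - 18) ≡ 22/32 mod 37. 32⁻¹ ≡ 22 (mod 37), so λ ≡ 3.
  x = λ² - 18 - 13 = 9 - 31 ≡ 15; y = λ·(18 - 15) - 30 ≡ 16. → (15, 16)
4P: (15, 16) + (13, 15). λ = (15 - 16)/(13 - 15) ≡ 36/35 mod 37. 35⁻¹ ≡ 18 (mod 37), so λ ≡ 19.
  x = λ² - 15 - 13 = 361 - 28 ≡ 0; y = λ·(15 - 0) - 16 ≡ 10. → (0, 10)
5P: (0, 10) + (13, 15). λ = (15 - 10)/(13 - 0) ≡ 5/13 mod 37. 13⁻¹ ≡ 20 (mod 37) since 13·20 = 260 ≡ 1, so λ ≡ 26.
  x = λ² - 0 - 13 = 676 - 13 ≡ 34; y = λ·(0 - 34) - 10 ≡ 31. → (34, 31)
6P: (34, 31) + (13, 15). λ = (15 - 31)/(13 - 34) ≡ 21/16 mod 37. 16⁻¹ ≡ 7 (mod 37), so λ ≡ 36.
  x = λ² - 34 - 13 = 1296 - 47 ≡ 28; y = λ·(34 - 28) - 31 ≡ 0. → (28, 0)
7P: (28, 0) + (13, 15). λ = (15 - 0)/(13 - 28) ≡ 15/22 mod 37. 22⁻¹ ≡ 32 (mod 37) since 22·32 = 704 ≡ 1, so λ ≡ 36.
  x = λ² - 28 - 13 = 1296 - 41 ≡ 34; y = λ·(28 - 34) - 0 ≡ 6. → (34, 6)
8P: (34, 6) + (13, 15). λ = (15 - 6)/(13 - 34) ≡ 9/16 mod 37. 16⁻¹ ≡ 7 (mod 37) since 16·7 = 112 ≡ 1, so λ ≡ 26.
  x = λ² - 34 - 13 = 676 - 47 ≡ 0; y = λ·(34 - 0) - 6 ≡ 27. → (0, 27)
9P: (0, 27) + (13, 15). λ = (15 - 27)/(13 - 0) ≡ 25/13 mod 37. 13⁻¹ ≡ 20 (mod 37), so λ ≡ 19.
  x = λ² - 0 - 13 = 361 - 13 ≡ 15; y = λ·(0 - 15) - 27 ≡ 21. → (15, 21)

(15, 21)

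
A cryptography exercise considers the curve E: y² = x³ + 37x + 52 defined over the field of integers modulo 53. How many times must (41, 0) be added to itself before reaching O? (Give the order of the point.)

2

2P: (41, 0) + (41, 0): same x and y₁ ≡ -y₂, so the sum is O.
2P = O, so the order is 2.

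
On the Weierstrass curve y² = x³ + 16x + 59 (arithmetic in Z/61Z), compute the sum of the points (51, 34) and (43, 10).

(51, 34) + (43, 10). λ = (10 - 34)/(43 - 51) ≡ 37/53 mod 61. 53⁻¹ ≡ 38 (mod 61), so λ ≡ 3.
  x = λ² - 51 - 43 = 9 - 94 ≡ 37; y = λ·(51 - 37) - 34 ≡ 8. → (37, 8)

(37, 8)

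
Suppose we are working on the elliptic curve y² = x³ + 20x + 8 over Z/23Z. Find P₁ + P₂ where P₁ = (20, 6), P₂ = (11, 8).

(20, 6) + (11, 8). λ = (8 - 6)/(11 - 20) ≡ 2/14 mod 23. 14⁻¹ ≡ 5 (mod 23), so λ ≡ 10.
  x = λ² - 20 - 11 = 100 - 31 ≡ 0; y = λ·(20 - 0) - 6 ≡ 10. → (0, 10)

(0, 10)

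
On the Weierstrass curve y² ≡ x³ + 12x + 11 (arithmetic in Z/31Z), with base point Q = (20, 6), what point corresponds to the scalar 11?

(24, 24)

Repeated addition: build up to 11Q.
2Q: tangent at (20, 6): λ = (3·20² + 12)/(2·6) ≡ 3/12. 12⁻¹ ≡ 13 (mod 31) since 12·13 = 156 ≡ 1, so λ ≡ 3·13 ≡ 8.
  x = λ² - 20 - 20 = 64 - 40 ≡ 24; y = λ·(20 - 24) - 6 ≡ 24. → (24, 24)
3Q: (24, 24) + (20, 6). λ = (6 - 24)/(20 - 24) ≡ 13/27 mod 31. 27⁻¹ ≡ 23 (mod 31), so λ ≡ 20.
  x = λ² - 24 - 20 = 400 - 44 ≡ 15; y = λ·(24 - 15) - 24 ≡ 1. → (15, 1)
4Q: (15, 1) + (20, 6). λ = (6 - 1)/(20 - 15) ≡ 5/5 mod 31. 5⁻¹ ≡ 25 (mod 31), so λ ≡ 1.
  x = λ² - 15 - 20 = 1 - 35 ≡ 28; y = λ·(15 - 28) - 1 ≡ 17. → (28, 17)
5Q: (28, 17) + (20, 6). λ = (6 - 17)/(20 - 28) ≡ 20/23 mod 31. 23⁻¹ ≡ 27 (mod 31) since 23·27 = 621 ≡ 1, so λ ≡ 13.
  x = λ² - 28 - 20 = 169 - 48 ≡ 28; y = λ·(28 - 28) - 17 ≡ 14. → (28, 14)
6Q: (28, 14) + (20, 6). λ = (6 - 14)/(20 - 28) ≡ 23/23 mod 31. 23⁻¹ ≡ 27 (mod 31), so λ ≡ 1.
  x = λ² - 28 - 20 = 1 - 48 ≡ 15; y = λ·(28 - 15) - 14 ≡ 30. → (15, 30)
7Q: (15, 30) + (20, 6). λ = (6 - 30)/(20 - 15) ≡ 7/5 mod 31. 5⁻¹ ≡ 25 (mod 31) since 5·25 = 125 ≡ 1, so λ ≡ 20.
  x = λ² - 15 - 20 = 400 - 35 ≡ 24; y = λ·(15 - 24) - 30 ≡ 7. → (24, 7)
8Q: (24, 7) + (20, 6). λ = (6 - 7)/(20 - 24) ≡ 30/27 mod 31. 27⁻¹ ≡ 23 (mod 31), so λ ≡ 8.
  x = λ² - 24 - 20 = 64 - 44 ≡ 20; y = λ·(24 - 20) - 7 ≡ 25. → (20, 25)
9Q: (20, 25) + (20, 6): same x and y₁ ≡ -y₂, so the sum is ∞.
10Q: ∞ + (20, 6) = (20, 6) (identity).
11Q: tangent at (20, 6): λ = (3·20² + 12)/(2·6) ≡ 3/12. 12⁻¹ ≡ 13 (mod 31) since 12·13 = 156 ≡ 1, so λ ≡ 3·13 ≡ 8.
  x = λ² - 20 - 20 = 64 - 40 ≡ 24; y = λ·(20 - 24) - 6 ≡ 24. → (24, 24)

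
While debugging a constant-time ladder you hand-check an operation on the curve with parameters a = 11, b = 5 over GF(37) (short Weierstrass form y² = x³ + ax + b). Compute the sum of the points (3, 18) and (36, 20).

(3, 18) + (36, 20). λ = (20 - 18)/(36 - 3) ≡ 2/33 mod 37. 33⁻¹ ≡ 9 (mod 37), so λ ≡ 18.
  x = λ² - 3 - 36 = 324 - 39 ≡ 26; y = λ·(3 - 26) - 18 ≡ 12. → (26, 12)

(26, 12)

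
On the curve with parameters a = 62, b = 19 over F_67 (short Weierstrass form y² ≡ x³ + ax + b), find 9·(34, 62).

Write Q = (34, 62).
Repeated addition: build up to 9Q.
2Q: tangent at (34, 62): λ = (3·34² + 62)/(2·62) ≡ 46/57. 57⁻¹ ≡ 20 (mod 67), so λ ≡ 46·20 ≡ 49.
  x = λ² - 34 - 34 = 2401 - 68 ≡ 55; y = λ·(34 - 55) - 62 ≡ 48. → (55, 48)
3Q: (55, 48) + (34, 62). λ = (62 - 48)/(34 - 55) ≡ 14/46 mod 67. 46⁻¹ ≡ 51 (mod 67), so λ ≡ 44.
  x = λ² - 55 - 34 = 1936 - 89 ≡ 38; y = λ·(55 - 38) - 48 ≡ 30. → (38, 30)
4Q: (38, 30) + (34, 62). λ = (62 - 30)/(34 - 38) ≡ 32/63 mod 67. 63⁻¹ ≡ 50 (mod 67), so λ ≡ 59.
  x = λ² - 38 - 34 = 3481 - 72 ≡ 59; y = λ·(38 - 59) - 30 ≡ 4. → (59, 4)
5Q: (59, 4) + (34, 62). λ = (62 - 4)/(34 - 59) ≡ 58/42 mod 67. 42⁻¹ ≡ 8 (mod 67) since 42·8 = 336 ≡ 1, so λ ≡ 62.
  x = λ² - 59 - 34 = 3844 - 93 ≡ 66; y = λ·(59 - 66) - 4 ≡ 31. → (66, 31)
6Q: (66, 31) + (34, 62). λ = (62 - 31)/(34 - 66) ≡ 31/35 mod 67. 35⁻¹ ≡ 23 (mod 67), so λ ≡ 43.
  x = λ² - 66 - 34 = 1849 - 100 ≡ 7; y = λ·(66 - 7) - 31 ≡ 27. → (7, 27)
7Q: (7, 27) + (34, 62). λ = (62 - 27)/(34 - 7) ≡ 35/27 mod 67. 27⁻¹ ≡ 5 (mod 67), so λ ≡ 41.
  x = λ² - 7 - 34 = 1681 - 41 ≡ 32; y = λ·(7 - 32) - 27 ≡ 20. → (32, 20)
8Q: (32, 20) + (34, 62). λ = (62 - 20)/(34 - 32) ≡ 42/2 mod 67. 2⁻¹ ≡ 34 (mod 67) since 2·34 = 68 ≡ 1, so λ ≡ 21.
  x = λ² - 32 - 34 = 441 - 66 ≡ 40; y = λ·(32 - 40) - 20 ≡ 13. → (40, 13)
9Q: (40, 13) + (34, 62). λ = (62 - 13)/(34 - 40) ≡ 49/61 mod 67. 61⁻¹ ≡ 11 (mod 67), so λ ≡ 3.
  x = λ² - 40 - 34 = 9 - 74 ≡ 2; y = λ·(40 - 2) - 13 ≡ 34. → (2, 34)

(2, 34)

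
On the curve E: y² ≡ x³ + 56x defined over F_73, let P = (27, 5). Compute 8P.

(69, 71)

Repeated addition: build up to 8P.
2P: tangent at (27, 5): λ = (3·27² + 56)/(2·5) ≡ 53/10. 10⁻¹ ≡ 22 (mod 73), so λ ≡ 53·22 ≡ 71.
  x = λ² - 27 - 27 = 5041 - 54 ≡ 23; y = λ·(27 - 23) - 5 ≡ 60. → (23, 60)
3P: (23, 60) + (27, 5). λ = (5 - 60)/(27 - 23) ≡ 18/4 mod 73. 4⁻¹ ≡ 55 (mod 73), so λ ≡ 41.
  x = λ² - 23 - 27 = 1681 - 50 ≡ 25; y = λ·(23 - 25) - 60 ≡ 4. → (25, 4)
4P: (25, 4) + (27, 5). λ = (5 - 4)/(27 - 25) ≡ 1/2 mod 73. 2⁻¹ ≡ 37 (mod 73) since 2·37 = 74 ≡ 1, so λ ≡ 37.
  x = λ² - 25 - 27 = 1369 - 52 ≡ 3; y = λ·(25 - 3) - 4 ≡ 7. → (3, 7)
5P: (3, 7) + (27, 5). λ = (5 - 7)/(27 - 3) ≡ 71/24 mod 73. 24⁻¹ ≡ 70 (mod 73), so λ ≡ 6.
  x = λ² - 3 - 27 = 36 - 30 ≡ 6; y = λ·(3 - 6) - 7 ≡ 48. → (6, 48)
6P: (6, 48) + (27, 5). λ = (5 - 48)/(27 - 6) ≡ 30/21 mod 73. 21⁻¹ ≡ 7 (mod 73), so λ ≡ 64.
  x = λ² - 6 - 27 = 4096 - 33 ≡ 48; y = λ·(6 - 48) - 48 ≡ 38. → (48, 38)
7P: (48, 38) + (27, 5). λ = (5 - 38)/(27 - 48) ≡ 40/52 mod 73. 52⁻¹ ≡ 66 (mod 73) since 52·66 = 3432 ≡ 1, so λ ≡ 12.
  x = λ² - 48 - 27 = 144 - 75 ≡ 69; y = λ·(48 - 69) - 38 ≡ 2. → (69, 2)
8P: (69, 2) + (27, 5). λ = (5 - 2)/(27 - 69) ≡ 3/31 mod 73. 31⁻¹ ≡ 33 (mod 73) since 31·33 = 1023 ≡ 1, so λ ≡ 26.
  x = λ² - 69 - 27 = 676 - 96 ≡ 69; y = λ·(69 - 69) - 2 ≡ 71. → (69, 71)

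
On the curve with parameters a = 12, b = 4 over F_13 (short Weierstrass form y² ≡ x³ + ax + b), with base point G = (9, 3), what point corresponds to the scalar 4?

(2, 6)

Double-and-add on 4 = (100)₂. Start with G = (9, 3) for the leading 1-bit.
double: tangent at (9, 3): λ = (3·9² + 12)/(2·3) ≡ 8/6. 6⁻¹ ≡ 11 (mod 13) since 6·11 = 66 ≡ 1, so λ ≡ 8·11 ≡ 10.
  x = λ² - 9 - 9 = 100 - 18 ≡ 4; y = λ·(9 - 4) - 3 ≡ 8. → (4, 8)
double: tangent at (4, 8): λ = (3·4² + 12)/(2·8) ≡ 8/3. 3⁻¹ ≡ 9 (mod 13), so λ ≡ 8·9 ≡ 7.
  x = λ² - 4 - 4 = 49 - 8 ≡ 2; y = λ·(4 - 2) - 8 ≡ 6. → (2, 6)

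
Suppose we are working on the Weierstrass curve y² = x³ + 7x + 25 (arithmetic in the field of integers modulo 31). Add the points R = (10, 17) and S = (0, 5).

(15, 8)

(10, 17) + (0, 5). λ = (5 - 17)/(0 - 10) ≡ 19/21 mod 31. 21⁻¹ ≡ 3 (mod 31), so λ ≡ 26.
  x = λ² - 10 - 0 = 676 - 10 ≡ 15; y = λ·(10 - 15) - 17 ≡ 8. → (15, 8)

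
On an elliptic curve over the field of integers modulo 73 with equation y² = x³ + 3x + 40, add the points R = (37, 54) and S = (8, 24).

(44, 47)

(37, 54) + (8, 24). λ = (24 - 54)/(8 - 37) ≡ 43/44 mod 73. 44⁻¹ ≡ 5 (mod 73), so λ ≡ 69.
  x = λ² - 37 - 8 = 4761 - 45 ≡ 44; y = λ·(37 - 44) - 54 ≡ 47. → (44, 47)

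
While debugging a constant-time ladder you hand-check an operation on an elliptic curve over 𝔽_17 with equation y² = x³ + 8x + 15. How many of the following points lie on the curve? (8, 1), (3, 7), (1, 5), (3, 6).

(8, 1): 1² ≡ 1, rhs ≡ 13 → off.
(3, 7): 7² ≡ 15, rhs ≡ 15 → on.
(1, 5): 5² ≡ 8, rhs ≡ 7 → off.
(3, 6): 6² ≡ 2, rhs ≡ 15 → off.

1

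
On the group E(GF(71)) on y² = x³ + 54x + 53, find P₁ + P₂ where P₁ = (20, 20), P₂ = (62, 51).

(20, 20) + (62, 51). λ = (51 - 20)/(62 - 20) ≡ 31/42 mod 71. 42⁻¹ ≡ 22 (mod 71), so λ ≡ 43.
  x = λ² - 20 - 62 = 1849 - 82 ≡ 63; y = λ·(20 - 63) - 20 ≡ 48. → (63, 48)

(63, 48)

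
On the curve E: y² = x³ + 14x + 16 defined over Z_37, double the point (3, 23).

(28, 7)

tangent at (3, 23): λ = (3·3² + 14)/(2·23) ≡ 4/9. 9⁻¹ ≡ 33 (mod 37), so λ ≡ 4·33 ≡ 21.
  x = λ² - 3 - 3 = 441 - 6 ≡ 28; y = λ·(3 - 28) - 23 ≡ 7. → (28, 7)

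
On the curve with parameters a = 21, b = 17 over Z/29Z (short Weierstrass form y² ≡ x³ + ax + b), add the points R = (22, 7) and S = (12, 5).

(2, 26)

(22, 7) + (12, 5). λ = (5 - 7)/(12 - 22) ≡ 27/19 mod 29. 19⁻¹ ≡ 26 (mod 29) since 19·26 = 494 ≡ 1, so λ ≡ 6.
  x = λ² - 22 - 12 = 36 - 34 ≡ 2; y = λ·(22 - 2) - 7 ≡ 26. → (2, 26)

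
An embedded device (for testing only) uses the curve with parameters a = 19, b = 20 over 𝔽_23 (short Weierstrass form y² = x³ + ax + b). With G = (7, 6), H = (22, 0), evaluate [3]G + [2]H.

First 3G:
Repeated addition: build up to 3G.
2G: tangent at (7, 6): λ = (3·7² + 19)/(2·6) ≡ 5/12. 12⁻¹ ≡ 2 (mod 23), so λ ≡ 5·2 ≡ 10.
  x = λ² - 7 - 7 = 100 - 14 ≡ 17; y = λ·(7 - 17) - 6 ≡ 9. → (17, 9)
3G: (17, 9) + (7, 6). λ = (6 - 9)/(7 - 17) ≡ 20/13 mod 23. 13⁻¹ ≡ 16 (mod 23), so λ ≡ 21.
  x = λ² - 17 - 7 = 441 - 24 ≡ 3; y = λ·(17 - 3) - 9 ≡ 9. → (3, 9)
3G = (3, 9).
Next 2H:
Repeated addition: build up to 2H.
2H: (22, 0) + (22, 0): same x and y₁ ≡ -y₂, so the sum is the point at infinity.
2H = the point at infinity.
Finally 3G + 2H:
(3, 9) + the point at infinity = (3, 9) (identity).

(3, 9)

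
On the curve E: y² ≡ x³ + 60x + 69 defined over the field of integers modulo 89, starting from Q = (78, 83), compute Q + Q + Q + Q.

(31, 6)

Repeated addition: build up to 4Q.
2Q: tangent at (78, 83): λ = (3·78² + 60)/(2·83) ≡ 67/77. 77⁻¹ ≡ 37 (mod 89) since 77·37 = 2849 ≡ 1, so λ ≡ 67·37 ≡ 76.
  x = λ² - 78 - 78 = 5776 - 156 ≡ 13; y = λ·(78 - 13) - 83 ≡ 51. → (13, 51)
3Q: (13, 51) + (78, 83). λ = (83 - 51)/(78 - 13) ≡ 32/65 mod 89. 65⁻¹ ≡ 63 (mod 89) since 65·63 = 4095 ≡ 1, so λ ≡ 58.
  x = λ² - 13 - 78 = 3364 - 91 ≡ 69; y = λ·(13 - 69) - 51 ≡ 83. → (69, 83)
4Q: (69, 83) + (78, 83). λ = (83 - 83)/(78 - 69) ≡ 0/9 mod 89. 9⁻¹ ≡ 10 (mod 89), so λ ≡ 0.
  x = λ² - 69 - 78 = 0 - 147 ≡ 31; y = λ·(69 - 31) - 83 ≡ 6. → (31, 6)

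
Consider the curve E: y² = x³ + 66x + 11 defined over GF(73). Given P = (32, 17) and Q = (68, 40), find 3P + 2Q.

First 3P:
Repeated addition: build up to 3P.
2P: tangent at (32, 17): λ = (3·32² + 66)/(2·17) ≡ 72/34. 34⁻¹ ≡ 58 (mod 73) since 34·58 = 1972 ≡ 1, so λ ≡ 72·58 ≡ 15.
  x = λ² - 32 - 32 = 225 - 64 ≡ 15; y = λ·(32 - 15) - 17 ≡ 19. → (15, 19)
3P: (15, 19) + (32, 17). λ = (17 - 19)/(32 - 15) ≡ 71/17 mod 73. 17⁻¹ ≡ 43 (mod 73), so λ ≡ 60.
  x = λ² - 15 - 32 = 3600 - 47 ≡ 49; y = λ·(15 - 49) - 19 ≡ 58. → (49, 58)
3P = (49, 58).
Next 2Q:
Repeated addition: build up to 2Q.
2Q: tangent at (68, 40): λ = (3·68² + 66)/(2·40) ≡ 68/7. 7⁻¹ ≡ 21 (mod 73) since 7·21 = 147 ≡ 1, so λ ≡ 68·21 ≡ 41.
  x = λ² - 68 - 68 = 1681 - 136 ≡ 12; y = λ·(68 - 12) - 40 ≡ 66. → (12, 66)
2Q = (12, 66).
Finally 3P + 2Q:
(49, 58) + (12, 66). λ = (66 - 58)/(12 - 49) ≡ 8/36 mod 73. 36⁻¹ ≡ 71 (mod 73) since 36·71 = 2556 ≡ 1, so λ ≡ 57.
  x = λ² - 49 - 12 = 3249 - 61 ≡ 49; y = λ·(49 - 49) - 58 ≡ 15. → (49, 15)

(49, 15)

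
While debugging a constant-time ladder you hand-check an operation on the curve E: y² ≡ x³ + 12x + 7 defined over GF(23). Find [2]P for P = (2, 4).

tangent at (2, 4): λ = (3·2² + 12)/(2·4) ≡ 1/8. 8⁻¹ ≡ 3 (mod 23), so λ ≡ 1·3 ≡ 3.
  x = λ² - 2 - 2 = 9 - 4 ≡ 5; y = λ·(2 - 5) - 4 ≡ 10. → (5, 10)

(5, 10)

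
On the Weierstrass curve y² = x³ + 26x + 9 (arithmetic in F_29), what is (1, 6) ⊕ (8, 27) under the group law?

(1, 6) + (8, 27). λ = (27 - 6)/(8 - 1) ≡ 21/7 mod 29. 7⁻¹ ≡ 25 (mod 29), so λ ≡ 3.
  x = λ² - 1 - 8 = 9 - 9 ≡ 0; y = λ·(1 - 0) - 6 ≡ 26. → (0, 26)

(0, 26)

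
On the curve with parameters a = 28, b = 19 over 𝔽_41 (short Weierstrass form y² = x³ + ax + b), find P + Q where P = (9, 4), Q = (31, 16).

(24, 40)

(9, 4) + (31, 16). λ = (16 - 4)/(31 - 9) ≡ 12/22 mod 41. 22⁻¹ ≡ 28 (mod 41), so λ ≡ 8.
  x = λ² - 9 - 31 = 64 - 40 ≡ 24; y = λ·(9 - 24) - 4 ≡ 40. → (24, 40)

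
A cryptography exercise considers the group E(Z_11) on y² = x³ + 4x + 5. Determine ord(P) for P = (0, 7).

4

2P: tangent at (0, 7): λ = (3·0² + 4)/(2·7) ≡ 4/3. 3⁻¹ ≡ 4 (mod 11) since 3·4 = 12 ≡ 1, so λ ≡ 4·4 ≡ 5.
  x = λ² - 0 - 0 = 25 - 0 ≡ 3; y = λ·(0 - 3) - 7 ≡ 0. → (3, 0)
3P: (3, 0) + (0, 7). λ = (7 - 0)/(0 - 3) ≡ 7/8 mod 11. 8⁻¹ ≡ 7 (mod 11), so λ ≡ 5.
  x = λ² - 3 - 0 = 25 - 3 ≡ 0; y = λ·(3 - 0) - 0 ≡ 4. → (0, 4)
4P: (0, 4) + (0, 7): same x and y₁ ≡ -y₂, so the sum is ∞.
4P = ∞, so the order is 4.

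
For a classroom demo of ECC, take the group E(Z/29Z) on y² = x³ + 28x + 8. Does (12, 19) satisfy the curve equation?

yes

y² = 19² ≡ 13; x³ + 28x + 8 = 2072 ≡ 13 (mod 29). 13 = 13.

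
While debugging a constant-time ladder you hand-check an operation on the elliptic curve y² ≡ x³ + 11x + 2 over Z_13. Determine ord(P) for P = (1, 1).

2P: tangent at (1, 1): λ = (3·1² + 11)/(2·1) ≡ 1/2. 2⁻¹ ≡ 7 (mod 13), so λ ≡ 1·7 ≡ 7.
  x = λ² - 1 - 1 = 49 - 2 ≡ 8; y = λ·(1 - 8) - 1 ≡ 2. → (8, 2)
3P: (8, 2) + (1, 1). λ = (1 - 2)/(1 - 8) ≡ 12/6 mod 13. 6⁻¹ ≡ 11 (mod 13), so λ ≡ 2.
  x = λ² - 8 - 1 = 4 - 9 ≡ 8; y = λ·(8 - 8) - 2 ≡ 11. → (8, 11)
4P: (8, 11) + (1, 1). λ = (1 - 11)/(1 - 8) ≡ 3/6 mod 13. 6⁻¹ ≡ 11 (mod 13), so λ ≡ 7.
  x = λ² - 8 - 1 = 49 - 9 ≡ 1; y = λ·(8 - 1) - 11 ≡ 12. → (1, 12)
5P: (1, 12) + (1, 1): same x and y₁ ≡ -y₂, so the sum is O.
5P = O, so the order is 5.

5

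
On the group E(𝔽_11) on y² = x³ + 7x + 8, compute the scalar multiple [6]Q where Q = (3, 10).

Repeated addition: build up to 6Q.
2Q: tangent at (3, 10): λ = (3·3² + 7)/(2·10) ≡ 1/9. 9⁻¹ ≡ 5 (mod 11) since 9·5 = 45 ≡ 1, so λ ≡ 1·5 ≡ 5.
  x = λ² - 3 - 3 = 25 - 6 ≡ 8; y = λ·(3 - 8) - 10 ≡ 9. → (8, 9)
3Q: (8, 9) + (3, 10). λ = (10 - 9)/(3 - 8) ≡ 1/6 mod 11. 6⁻¹ ≡ 2 (mod 11), so λ ≡ 2.
  x = λ² - 8 - 3 = 4 - 11 ≡ 4; y = λ·(8 - 4) - 9 ≡ 10. → (4, 10)
4Q: (4, 10) + (3, 10). λ = (10 - 10)/(3 - 4) ≡ 0/10 mod 11. 10⁻¹ ≡ 10 (mod 11), so λ ≡ 0.
  x = λ² - 4 - 3 = 0 - 7 ≡ 4; y = λ·(4 - 4) - 10 ≡ 1. → (4, 1)
5Q: (4, 1) + (3, 10). λ = (10 - 1)/(3 - 4) ≡ 9/10 mod 11. 10⁻¹ ≡ 10 (mod 11) since 10·10 = 100 ≡ 1, so λ ≡ 2.
  x = λ² - 4 - 3 = 4 - 7 ≡ 8; y = λ·(4 - 8) - 1 ≡ 2. → (8, 2)
6Q: (8, 2) + (3, 10). λ = (10 - 2)/(3 - 8) ≡ 8/6 mod 11. 6⁻¹ ≡ 2 (mod 11) since 6·2 = 12 ≡ 1, so λ ≡ 5.
  x = λ² - 8 - 3 = 25 - 11 ≡ 3; y = λ·(8 - 3) - 2 ≡ 1. → (3, 1)

(3, 1)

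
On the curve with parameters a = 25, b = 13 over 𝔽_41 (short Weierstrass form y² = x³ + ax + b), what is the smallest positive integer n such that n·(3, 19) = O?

11

2P: tangent at (3, 19): λ = (3·3² + 25)/(2·19) ≡ 11/38. 38⁻¹ ≡ 27 (mod 41), so λ ≡ 11·27 ≡ 10.
  x = λ² - 3 - 3 = 100 - 6 ≡ 12; y = λ·(3 - 12) - 19 ≡ 14. → (12, 14)
3P: (12, 14) + (3, 19). λ = (19 - 14)/(3 - 12) ≡ 5/32 mod 41. 32⁻¹ ≡ 9 (mod 41), so λ ≡ 4.
  x = λ² - 12 - 3 = 16 - 15 ≡ 1; y = λ·(12 - 1) - 14 ≡ 30. → (1, 30)
4P: (1, 30) + (3, 19). λ = (19 - 30)/(3 - 1) ≡ 30/2 mod 41. 2⁻¹ ≡ 21 (mod 41), so λ ≡ 15.
  x = λ² - 1 - 3 = 225 - 4 ≡ 16; y = λ·(1 - 16) - 30 ≡ 32. → (16, 32)
5P: (16, 32) + (3, 19). λ = (19 - 32)/(3 - 16) ≡ 28/28 mod 41. 28⁻¹ ≡ 22 (mod 41) since 28·22 = 616 ≡ 1, so λ ≡ 1.
  x = λ² - 16 - 3 = 1 - 19 ≡ 23; y = λ·(16 - 23) - 32 ≡ 2. → (23, 2)
6P: (23, 2) + (3, 19). λ = (19 - 2)/(3 - 23) ≡ 17/21 mod 41. 21⁻¹ ≡ 2 (mod 41), so λ ≡ 34.
  x = λ² - 23 - 3 = 1156 - 26 ≡ 23; y = λ·(23 - 23) - 2 ≡ 39. → (23, 39)
7P: (23, 39) + (3, 19). λ = (19 - 39)/(3 - 23) ≡ 21/21 mod 41. 21⁻¹ ≡ 2 (mod 41) since 21·2 = 42 ≡ 1, so λ ≡ 1.
  x = λ² - 23 - 3 = 1 - 26 ≡ 16; y = λ·(23 - 16) - 39 ≡ 9. → (16, 9)
8P: (16, 9) + (3, 19). λ = (19 - 9)/(3 - 16) ≡ 10/28 mod 41. 28⁻¹ ≡ 22 (mod 41) since 28·22 = 616 ≡ 1, so λ ≡ 15.
  x = λ² - 16 - 3 = 225 - 19 ≡ 1; y = λ·(16 - 1) - 9 ≡ 11. → (1, 11)
9P: (1, 11) + (3, 19). λ = (19 - 11)/(3 - 1) ≡ 8/2 mod 41. 2⁻¹ ≡ 21 (mod 41), so λ ≡ 4.
  x = λ² - 1 - 3 = 16 - 4 ≡ 12; y = λ·(1 - 12) - 11 ≡ 27. → (12, 27)
10P: (12, 27) + (3, 19). λ = (19 - 27)/(3 - 12) ≡ 33/32 mod 41. 32⁻¹ ≡ 9 (mod 41), so λ ≡ 10.
  x = λ² - 12 - 3 = 100 - 15 ≡ 3; y = λ·(12 - 3) - 27 ≡ 22. → (3, 22)
11P: (3, 22) + (3, 19): same x and y₁ ≡ -y₂, so the sum is O.
11P = O, so the order is 11.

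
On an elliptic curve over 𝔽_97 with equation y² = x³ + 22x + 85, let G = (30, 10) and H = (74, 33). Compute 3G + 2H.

(48, 38)

First 3G:
Repeated addition: build up to 3G.
2G: tangent at (30, 10): λ = (3·30² + 22)/(2·10) ≡ 6/20. 20⁻¹ ≡ 34 (mod 97), so λ ≡ 6·34 ≡ 10.
  x = λ² - 30 - 30 = 100 - 60 ≡ 40; y = λ·(30 - 40) - 10 ≡ 84. → (40, 84)
3G: (40, 84) + (30, 10). λ = (10 - 84)/(30 - 40) ≡ 23/87 mod 97. 87⁻¹ ≡ 29 (mod 97), so λ ≡ 85.
  x = λ² - 40 - 30 = 7225 - 70 ≡ 74; y = λ·(40 - 74) - 84 ≡ 33. → (74, 33)
3G = (74, 33).
Next 2H:
Repeated addition: build up to 2H.
2H: tangent at (74, 33): λ = (3·74² + 22)/(2·33) ≡ 57/66. 66⁻¹ ≡ 25 (mod 97), so λ ≡ 57·25 ≡ 67.
  x = λ² - 74 - 74 = 4489 - 148 ≡ 73; y = λ·(74 - 73) - 33 ≡ 34. → (73, 34)
2H = (73, 34).
Finally 3G + 2H:
(74, 33) + (73, 34). λ = (34 - 33)/(73 - 74) ≡ 1/96 mod 97. 96⁻¹ ≡ 96 (mod 97), so λ ≡ 96.
  x = λ² - 74 - 73 = 9216 - 147 ≡ 48; y = λ·(74 - 48) - 33 ≡ 38. → (48, 38)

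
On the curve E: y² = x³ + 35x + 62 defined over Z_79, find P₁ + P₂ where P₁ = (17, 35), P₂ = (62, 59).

(17, 35) + (62, 59). λ = (59 - 35)/(62 - 17) ≡ 24/45 mod 79. 45⁻¹ ≡ 72 (mod 79), so λ ≡ 69.
  x = λ² - 17 - 62 = 4761 - 79 ≡ 21; y = λ·(17 - 21) - 35 ≡ 5. → (21, 5)

(21, 5)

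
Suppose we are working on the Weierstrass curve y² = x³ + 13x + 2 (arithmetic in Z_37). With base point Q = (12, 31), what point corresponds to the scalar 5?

(1, 33)

Double-and-add on 5 = (101)₂. Start with Q = (12, 31) for the leading 1-bit.
double: tangent at (12, 31): λ = (3·12² + 13)/(2·31) ≡ 1/25. 25⁻¹ ≡ 3 (mod 37) since 25·3 = 75 ≡ 1, so λ ≡ 1·3 ≡ 3.
  x = λ² - 12 - 12 = 9 - 24 ≡ 22; y = λ·(12 - 22) - 31 ≡ 13. → (22, 13)
double: tangent at (22, 13): λ = (3·22² + 13)/(2·13) ≡ 22/26. 26⁻¹ ≡ 10 (mod 37), so λ ≡ 22·10 ≡ 35.
  x = λ² - 22 - 22 = 1225 - 44 ≡ 34; y = λ·(22 - 34) - 13 ≡ 11. → (34, 11)
add Q: (34, 11) + (12, 31). λ = (31 - 11)/(12 - 34) ≡ 20/15 mod 37. 15⁻¹ ≡ 5 (mod 37), so λ ≡ 26.
  x = λ² - 34 - 12 = 676 - 46 ≡ 1; y = λ·(34 - 1) - 11 ≡ 33. → (1, 33)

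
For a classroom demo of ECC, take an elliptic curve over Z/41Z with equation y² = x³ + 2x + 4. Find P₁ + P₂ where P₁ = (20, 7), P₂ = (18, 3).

(7, 19)

(20, 7) + (18, 3). λ = (3 - 7)/(18 - 20) ≡ 37/39 mod 41. 39⁻¹ ≡ 20 (mod 41) since 39·20 = 780 ≡ 1, so λ ≡ 2.
  x = λ² - 20 - 18 = 4 - 38 ≡ 7; y = λ·(20 - 7) - 7 ≡ 19. → (7, 19)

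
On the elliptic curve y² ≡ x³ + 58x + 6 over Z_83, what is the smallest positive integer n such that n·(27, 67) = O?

2P: tangent at (27, 67): λ = (3·27² + 58)/(2·67) ≡ 4/51. 51⁻¹ ≡ 70 (mod 83), so λ ≡ 4·70 ≡ 31.
  x = λ² - 27 - 27 = 961 - 54 ≡ 77; y = λ·(27 - 77) - 67 ≡ 43. → (77, 43)
3P: (77, 43) + (27, 67). λ = (67 - 43)/(27 - 77) ≡ 24/33 mod 83. 33⁻¹ ≡ 78 (mod 83), so λ ≡ 46.
  x = λ² - 77 - 27 = 2116 - 104 ≡ 20; y = λ·(77 - 20) - 43 ≡ 6. → (20, 6)
4P: (20, 6) + (27, 67). λ = (67 - 6)/(27 - 20) ≡ 61/7 mod 83. 7⁻¹ ≡ 12 (mod 83) since 7·12 = 84 ≡ 1, so λ ≡ 68.
  x = λ² - 20 - 27 = 4624 - 47 ≡ 12; y = λ·(20 - 12) - 6 ≡ 40. → (12, 40)
5P: (12, 40) + (27, 67). λ = (67 - 40)/(27 - 12) ≡ 27/15 mod 83. 15⁻¹ ≡ 72 (mod 83), so λ ≡ 35.
  x = λ² - 12 - 27 = 1225 - 39 ≡ 24; y = λ·(12 - 24) - 40 ≡ 38. → (24, 38)
6P: (24, 38) + (27, 67). λ = (67 - 38)/(27 - 24) ≡ 29/3 mod 83. 3⁻¹ ≡ 28 (mod 83) since 3·28 = 84 ≡ 1, so λ ≡ 65.
  x = λ² - 24 - 27 = 4225 - 51 ≡ 24; y = λ·(24 - 24) - 38 ≡ 45. → (24, 45)
7P: (24, 45) + (27, 67). λ = (67 - 45)/(27 - 24) ≡ 22/3 mod 83. 3⁻¹ ≡ 28 (mod 83), so λ ≡ 35.
  x = λ² - 24 - 27 = 1225 - 51 ≡ 12; y = λ·(24 - 12) - 45 ≡ 43. → (12, 43)
8P: (12, 43) + (27, 67). λ = (67 - 43)/(27 - 12) ≡ 24/15 mod 83. 15⁻¹ ≡ 72 (mod 83), so λ ≡ 68.
  x = λ² - 12 - 27 = 4624 - 39 ≡ 20; y = λ·(12 - 20) - 43 ≡ 77. → (20, 77)
9P: (20, 77) + (27, 67). λ = (67 - 77)/(27 - 20) ≡ 73/7 mod 83. 7⁻¹ ≡ 12 (mod 83) since 7·12 = 84 ≡ 1, so λ ≡ 46.
  x = λ² - 20 - 27 = 2116 - 47 ≡ 77; y = λ·(20 - 77) - 77 ≡ 40. → (77, 40)
10P: (77, 40) + (27, 67). λ = (67 - 40)/(27 - 77) ≡ 27/33 mod 83. 33⁻¹ ≡ 78 (mod 83) since 33·78 = 2574 ≡ 1, so λ ≡ 31.
  x = λ² - 77 - 27 = 961 - 104 ≡ 27; y = λ·(77 - 27) - 40 ≡ 16. → (27, 16)
11P: (27, 16) + (27, 67): same x and y₁ ≡ -y₂, so the sum is O.
11P = O, so the order is 11.

11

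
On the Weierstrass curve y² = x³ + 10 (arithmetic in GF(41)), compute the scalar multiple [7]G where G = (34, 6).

Double-and-add on 7 = (111)₂. Start with G = (34, 6) for the leading 1-bit.
double: tangent at (34, 6): λ = (3·34² + 0)/(2·6) ≡ 24/12. 12⁻¹ ≡ 24 (mod 41) since 12·24 = 288 ≡ 1, so λ ≡ 24·24 ≡ 2.
  x = λ² - 34 - 34 = 4 - 68 ≡ 18; y = λ·(34 - 18) - 6 ≡ 26. → (18, 26)
add G: (18, 26) + (34, 6). λ = (6 - 26)/(34 - 18) ≡ 21/16 mod 41. 16⁻¹ ≡ 18 (mod 41) since 16·18 = 288 ≡ 1, so λ ≡ 9.
  x = λ² - 18 - 34 = 81 - 52 ≡ 29; y = λ·(18 - 29) - 26 ≡ 39. → (29, 39)
double: tangent at (29, 39): λ = (3·29² + 0)/(2·39) ≡ 22/37. 37⁻¹ ≡ 10 (mod 41), so λ ≡ 22·10 ≡ 15.
  x = λ² - 29 - 29 = 225 - 58 ≡ 3; y = λ·(29 - 3) - 39 ≡ 23. → (3, 23)
add G: (3, 23) + (34, 6). λ = (6 - 23)/(34 - 3) ≡ 24/31 mod 41. 31⁻¹ ≡ 4 (mod 41), so λ ≡ 14.
  x = λ² - 3 - 34 = 196 - 37 ≡ 36; y = λ·(3 - 36) - 23 ≡ 7. → (36, 7)

(36, 7)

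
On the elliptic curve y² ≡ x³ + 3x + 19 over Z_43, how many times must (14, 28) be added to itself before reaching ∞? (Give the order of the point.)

2P: tangent at (14, 28): λ = (3·14² + 3)/(2·28) ≡ 32/13. 13⁻¹ ≡ 10 (mod 43) since 13·10 = 130 ≡ 1, so λ ≡ 32·10 ≡ 19.
  x = λ² - 14 - 14 = 361 - 28 ≡ 32; y = λ·(14 - 32) - 28 ≡ 17. → (32, 17)
3P: (32, 17) + (14, 28). λ = (28 - 17)/(14 - 32) ≡ 11/25 mod 43. 25⁻¹ ≡ 31 (mod 43), so λ ≡ 40.
  x = λ² - 32 - 14 = 1600 - 46 ≡ 6; y = λ·(32 - 6) - 17 ≡ 34. → (6, 34)
4P: (6, 34) + (14, 28). λ = (28 - 34)/(14 - 6) ≡ 37/8 mod 43. 8⁻¹ ≡ 27 (mod 43) since 8·27 = 216 ≡ 1, so λ ≡ 10.
  x = λ² - 6 - 14 = 100 - 20 ≡ 37; y = λ·(6 - 37) - 34 ≡ 0. → (37, 0)
5P: (37, 0) + (14, 28). λ = (28 - 0)/(14 - 37) ≡ 28/20 mod 43. 20⁻¹ ≡ 28 (mod 43) since 20·28 = 560 ≡ 1, so λ ≡ 10.
  x = λ² - 37 - 14 = 100 - 51 ≡ 6; y = λ·(37 - 6) - 0 ≡ 9. → (6, 9)
6P: (6, 9) + (14, 28). λ = (28 - 9)/(14 - 6) ≡ 19/8 mod 43. 8⁻¹ ≡ 27 (mod 43), so λ ≡ 40.
  x = λ² - 6 - 14 = 1600 - 20 ≡ 32; y = λ·(6 - 32) - 9 ≡ 26. → (32, 26)
7P: (32, 26) + (14, 28). λ = (28 - 26)/(14 - 32) ≡ 2/25 mod 43. 25⁻¹ ≡ 31 (mod 43) since 25·31 = 775 ≡ 1, so λ ≡ 19.
  x = λ² - 32 - 14 = 361 - 46 ≡ 14; y = λ·(32 - 14) - 26 ≡ 15. → (14, 15)
8P: (14, 15) + (14, 28): same x and y₁ ≡ -y₂, so the sum is ∞.
8P = ∞, so the order is 8.

8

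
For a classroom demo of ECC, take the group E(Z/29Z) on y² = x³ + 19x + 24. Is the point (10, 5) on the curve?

y² = 5² ≡ 25; x³ + 19x + 24 = 1214 ≡ 25 (mod 29). 25 = 25.

yes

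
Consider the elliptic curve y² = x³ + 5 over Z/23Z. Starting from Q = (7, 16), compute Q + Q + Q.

Repeated addition: build up to 3Q.
2Q: tangent at (7, 16): λ = (3·7² + 0)/(2·16) ≡ 9/9. 9⁻¹ ≡ 18 (mod 23), so λ ≡ 9·18 ≡ 1.
  x = λ² - 7 - 7 = 1 - 14 ≡ 10; y = λ·(7 - 10) - 16 ≡ 4. → (10, 4)
3Q: (10, 4) + (7, 16). λ = (16 - 4)/(7 - 10) ≡ 12/20 mod 23. 20⁻¹ ≡ 15 (mod 23), so λ ≡ 19.
  x = λ² - 10 - 7 = 361 - 17 ≡ 22; y = λ·(10 - 22) - 4 ≡ 21. → (22, 21)

(22, 21)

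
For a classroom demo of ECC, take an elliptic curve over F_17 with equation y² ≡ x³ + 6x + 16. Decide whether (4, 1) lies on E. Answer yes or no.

no

y² = 1² ≡ 1; x³ + 6x + 16 = 104 ≡ 2 (mod 17). 1 ≠ 2.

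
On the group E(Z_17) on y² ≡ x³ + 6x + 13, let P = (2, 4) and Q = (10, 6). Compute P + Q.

(2, 4) + (10, 6). λ = (6 - 4)/(10 - 2) ≡ 2/8 mod 17. 8⁻¹ ≡ 15 (mod 17), so λ ≡ 13.
  x = λ² - 2 - 10 = 169 - 12 ≡ 4; y = λ·(2 - 4) - 4 ≡ 4. → (4, 4)

(4, 4)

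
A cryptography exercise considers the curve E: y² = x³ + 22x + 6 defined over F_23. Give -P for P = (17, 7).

(17, 16)

-(17, 7) = (17, -7 mod 23) = (17, 16).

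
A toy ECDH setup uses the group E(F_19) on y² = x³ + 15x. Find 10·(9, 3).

O

Write G = (9, 3).
Double-and-add on 10 = (1010)₂. Start with G = (9, 3) for the leading 1-bit.
double: tangent at (9, 3): λ = (3·9² + 15)/(2·3) ≡ 11/6. 6⁻¹ ≡ 16 (mod 19), so λ ≡ 11·16 ≡ 5.
  x = λ² - 9 - 9 = 25 - 18 ≡ 7; y = λ·(9 - 7) - 3 ≡ 7. → (7, 7)
double: tangent at (7, 7): λ = (3·7² + 15)/(2·7) ≡ 10/14. 14⁻¹ ≡ 15 (mod 19), so λ ≡ 10·15 ≡ 17.
  x = λ² - 7 - 7 = 289 - 14 ≡ 9; y = λ·(7 - 9) - 7 ≡ 16. → (9, 16)
add G: (9, 16) + (9, 3): same x and y₁ ≡ -y₂, so the sum is O.
double: O + O = O (identity).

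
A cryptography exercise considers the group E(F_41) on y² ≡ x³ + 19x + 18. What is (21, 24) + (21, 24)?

tangent at (21, 24): λ = (3·21² + 19)/(2·24) ≡ 30/7. 7⁻¹ ≡ 6 (mod 41), so λ ≡ 30·6 ≡ 16.
  x = λ² - 21 - 21 = 256 - 42 ≡ 9; y = λ·(21 - 9) - 24 ≡ 4. → (9, 4)

(9, 4)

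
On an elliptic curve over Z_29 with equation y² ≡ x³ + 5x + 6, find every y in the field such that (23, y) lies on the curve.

none

x³ + 5x + 6 = 12288 ≡ 21 (mod 29).
21 is a non-residue mod 29; no y exists.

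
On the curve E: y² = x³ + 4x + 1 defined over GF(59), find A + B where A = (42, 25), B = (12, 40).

(42, 25) + (12, 40). λ = (40 - 25)/(12 - 42) ≡ 15/29 mod 59. 29⁻¹ ≡ 57 (mod 59) since 29·57 = 1653 ≡ 1, so λ ≡ 29.
  x = λ² - 42 - 12 = 841 - 54 ≡ 20; y = λ·(42 - 20) - 25 ≡ 23. → (20, 23)

(20, 23)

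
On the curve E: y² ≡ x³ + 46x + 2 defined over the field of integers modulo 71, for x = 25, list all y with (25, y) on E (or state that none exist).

none

x³ + 46x + 2 = 16777 ≡ 21 (mod 71).
21 is a non-residue mod 71; no y exists.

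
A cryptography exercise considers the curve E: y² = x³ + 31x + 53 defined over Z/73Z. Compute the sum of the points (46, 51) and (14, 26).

(70, 58)

(46, 51) + (14, 26). λ = (26 - 51)/(14 - 46) ≡ 48/41 mod 73. 41⁻¹ ≡ 57 (mod 73), so λ ≡ 35.
  x = λ² - 46 - 14 = 1225 - 60 ≡ 70; y = λ·(46 - 70) - 51 ≡ 58. → (70, 58)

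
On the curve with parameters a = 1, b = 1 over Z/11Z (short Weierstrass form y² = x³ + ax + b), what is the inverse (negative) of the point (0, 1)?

-(0, 1) = (0, -1 mod 11) = (0, 10).

(0, 10)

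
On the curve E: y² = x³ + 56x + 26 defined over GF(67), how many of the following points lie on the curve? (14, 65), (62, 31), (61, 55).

2

(14, 65): 65² ≡ 4, rhs ≡ 3 → off.
(62, 31): 31² ≡ 23, rhs ≡ 23 → on.
(61, 55): 55² ≡ 10, rhs ≡ 10 → on.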